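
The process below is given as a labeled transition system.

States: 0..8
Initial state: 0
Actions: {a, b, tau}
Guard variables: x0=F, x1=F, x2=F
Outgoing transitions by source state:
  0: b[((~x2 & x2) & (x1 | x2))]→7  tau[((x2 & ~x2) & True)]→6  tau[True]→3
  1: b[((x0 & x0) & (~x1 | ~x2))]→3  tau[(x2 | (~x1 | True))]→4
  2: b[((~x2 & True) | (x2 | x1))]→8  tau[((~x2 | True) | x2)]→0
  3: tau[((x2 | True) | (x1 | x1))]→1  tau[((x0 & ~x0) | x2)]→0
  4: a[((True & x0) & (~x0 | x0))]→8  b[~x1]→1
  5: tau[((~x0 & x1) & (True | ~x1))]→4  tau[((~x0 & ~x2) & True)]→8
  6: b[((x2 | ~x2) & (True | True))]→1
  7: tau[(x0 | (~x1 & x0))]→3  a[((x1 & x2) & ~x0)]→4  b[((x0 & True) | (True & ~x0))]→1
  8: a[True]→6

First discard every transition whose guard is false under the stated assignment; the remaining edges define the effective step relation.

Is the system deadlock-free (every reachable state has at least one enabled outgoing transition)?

Answer: DEADLOCK-FREE

Analysis:
R = {0,1,3,4}
  0: tau→3  [deg 1]
  1: tau→4  [deg 1]
  3: tau→1  [deg 1]
  4: b→1  [deg 1]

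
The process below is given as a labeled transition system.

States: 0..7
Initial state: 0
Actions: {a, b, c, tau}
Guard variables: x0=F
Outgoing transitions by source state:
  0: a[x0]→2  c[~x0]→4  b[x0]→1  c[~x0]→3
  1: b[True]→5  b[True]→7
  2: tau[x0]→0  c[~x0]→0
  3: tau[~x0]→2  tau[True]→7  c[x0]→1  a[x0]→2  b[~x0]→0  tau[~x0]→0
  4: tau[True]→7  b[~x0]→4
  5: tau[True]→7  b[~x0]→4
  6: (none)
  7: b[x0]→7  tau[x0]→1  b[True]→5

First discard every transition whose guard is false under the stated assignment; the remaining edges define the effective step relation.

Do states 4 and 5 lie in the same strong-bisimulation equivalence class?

Compute ~ classes (split until stable):
  P[0] = {{0,1,2,3,4,5,6,7}}
  P[1] = {{0,2},{1,7},{3,4,5},{6}}
  P[2] = {{0},{1},{2},{3},{4,5},{6},{7}}
Fixed point at round 3; 7 class(es).
[4]={4,5}  [5]={4,5}

Answer: BISIMILAR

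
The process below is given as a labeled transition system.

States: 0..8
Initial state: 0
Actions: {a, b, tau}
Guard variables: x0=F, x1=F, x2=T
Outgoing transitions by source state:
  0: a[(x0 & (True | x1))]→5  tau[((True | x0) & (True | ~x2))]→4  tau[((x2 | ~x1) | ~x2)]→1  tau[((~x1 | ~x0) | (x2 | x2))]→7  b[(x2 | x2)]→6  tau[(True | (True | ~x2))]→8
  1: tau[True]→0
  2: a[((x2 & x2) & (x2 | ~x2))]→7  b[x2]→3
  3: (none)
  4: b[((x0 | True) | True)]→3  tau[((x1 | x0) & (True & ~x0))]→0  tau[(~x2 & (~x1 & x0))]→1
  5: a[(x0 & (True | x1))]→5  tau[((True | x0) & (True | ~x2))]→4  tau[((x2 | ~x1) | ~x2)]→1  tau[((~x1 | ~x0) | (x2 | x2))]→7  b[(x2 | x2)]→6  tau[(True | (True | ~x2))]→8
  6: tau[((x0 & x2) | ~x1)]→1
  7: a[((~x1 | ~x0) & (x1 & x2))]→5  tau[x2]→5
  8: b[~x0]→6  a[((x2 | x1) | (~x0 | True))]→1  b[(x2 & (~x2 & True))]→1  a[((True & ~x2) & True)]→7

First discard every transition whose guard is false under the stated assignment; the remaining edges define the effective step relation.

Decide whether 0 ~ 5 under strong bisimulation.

Refine partition for ~:
  π0 = {{0,1,2,3,4,5,6,7,8}}
  π1 = {{0,5},{1,6,7},{2,8},{3},{4}}
  π2 = {{0,5},{1,7},{2},{3},{4},{6},{8}}
7 equivalence class(es) (converged in 3)
0∈{0,5}, 5∈{0,5}

Answer: BISIMILAR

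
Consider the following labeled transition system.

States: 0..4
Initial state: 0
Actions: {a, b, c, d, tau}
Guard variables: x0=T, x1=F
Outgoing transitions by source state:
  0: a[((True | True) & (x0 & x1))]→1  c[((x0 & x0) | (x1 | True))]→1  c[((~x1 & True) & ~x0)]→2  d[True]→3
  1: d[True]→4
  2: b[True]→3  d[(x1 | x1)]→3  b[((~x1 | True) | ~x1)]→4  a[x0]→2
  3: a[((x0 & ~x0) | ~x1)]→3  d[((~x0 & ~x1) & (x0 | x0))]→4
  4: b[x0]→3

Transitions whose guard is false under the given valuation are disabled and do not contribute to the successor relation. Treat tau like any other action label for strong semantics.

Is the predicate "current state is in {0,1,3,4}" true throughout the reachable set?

Allowed set {0,1,3,4}
Reach set: {0,1,3,4}
  0: ✓
  1: ✓
  3: ✓
  4: ✓

Answer: INVARIANT HOLDS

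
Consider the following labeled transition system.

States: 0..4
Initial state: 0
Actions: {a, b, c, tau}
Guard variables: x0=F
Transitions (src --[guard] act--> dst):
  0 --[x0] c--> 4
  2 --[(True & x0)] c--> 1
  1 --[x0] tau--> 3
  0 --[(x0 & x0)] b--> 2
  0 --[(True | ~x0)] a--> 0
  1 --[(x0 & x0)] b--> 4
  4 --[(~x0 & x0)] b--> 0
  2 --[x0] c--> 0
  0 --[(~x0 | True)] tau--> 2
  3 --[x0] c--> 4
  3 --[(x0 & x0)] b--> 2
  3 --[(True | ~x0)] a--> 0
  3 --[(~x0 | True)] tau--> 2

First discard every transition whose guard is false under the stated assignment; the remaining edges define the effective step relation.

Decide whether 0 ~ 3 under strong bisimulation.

Answer: BISIMILAR

Working:
Refine partition for ~:
  round 0: {{0,1,2,3,4}}
  round 1: {{0,3},{1,2,4}}
stable after 2 split(s): 2 block(s)
[0]={0,3}  [3]={0,3}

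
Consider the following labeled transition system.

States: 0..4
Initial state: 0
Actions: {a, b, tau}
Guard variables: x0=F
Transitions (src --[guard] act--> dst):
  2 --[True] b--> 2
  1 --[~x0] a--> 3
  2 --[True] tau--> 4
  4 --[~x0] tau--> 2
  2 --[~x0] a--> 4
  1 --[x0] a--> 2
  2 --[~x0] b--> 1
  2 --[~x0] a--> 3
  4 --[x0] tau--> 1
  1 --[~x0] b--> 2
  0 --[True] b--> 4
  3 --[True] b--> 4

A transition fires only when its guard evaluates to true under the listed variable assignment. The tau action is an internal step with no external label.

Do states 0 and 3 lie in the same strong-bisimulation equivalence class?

Bisimulation quotient by refinement:
  round 0: {{0,1,2,3,4}}
  round 1: {{0,3},{1},{2},{4}}
4 equivalence class(es) (converged in 2)
[0]={0,3}  [3]={0,3}

Answer: BISIMILAR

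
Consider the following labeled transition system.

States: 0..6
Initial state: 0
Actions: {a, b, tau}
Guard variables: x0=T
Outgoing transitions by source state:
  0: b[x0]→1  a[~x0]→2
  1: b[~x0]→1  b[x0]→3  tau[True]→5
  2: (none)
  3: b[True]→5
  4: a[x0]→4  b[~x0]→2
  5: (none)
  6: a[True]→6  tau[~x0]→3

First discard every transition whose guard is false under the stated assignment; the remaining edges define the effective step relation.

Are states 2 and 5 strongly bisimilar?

Bisimulation quotient by refinement:
  P[0] = {{0,1,2,3,4,5,6}}
  P[1] = {{0,3},{1},{2,5},{4,6}}
  P[2] = {{0},{1},{2,5},{3},{4,6}}
5 equivalence class(es) (converged in 3)
class of 2: {2,5}; class of 5: {2,5}

Answer: BISIMILAR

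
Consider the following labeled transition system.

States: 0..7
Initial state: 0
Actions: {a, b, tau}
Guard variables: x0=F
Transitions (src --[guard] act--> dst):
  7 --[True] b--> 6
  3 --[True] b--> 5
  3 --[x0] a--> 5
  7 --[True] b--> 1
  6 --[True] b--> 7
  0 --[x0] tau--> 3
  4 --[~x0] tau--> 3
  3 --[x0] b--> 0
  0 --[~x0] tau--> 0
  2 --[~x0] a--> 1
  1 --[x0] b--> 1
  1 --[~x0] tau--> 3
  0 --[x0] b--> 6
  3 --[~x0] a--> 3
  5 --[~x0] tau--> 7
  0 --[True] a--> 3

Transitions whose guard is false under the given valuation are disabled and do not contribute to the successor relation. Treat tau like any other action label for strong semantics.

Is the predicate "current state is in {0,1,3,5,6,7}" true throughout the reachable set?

Answer: INVARIANT HOLDS

Analysis:
Inv-set: {0,1,3,5,6,7}
Reachable = {0,1,3,5,6,7}
  0: ok
  1: ok
  3: ok
  5: ok
  6: ok
  7: ok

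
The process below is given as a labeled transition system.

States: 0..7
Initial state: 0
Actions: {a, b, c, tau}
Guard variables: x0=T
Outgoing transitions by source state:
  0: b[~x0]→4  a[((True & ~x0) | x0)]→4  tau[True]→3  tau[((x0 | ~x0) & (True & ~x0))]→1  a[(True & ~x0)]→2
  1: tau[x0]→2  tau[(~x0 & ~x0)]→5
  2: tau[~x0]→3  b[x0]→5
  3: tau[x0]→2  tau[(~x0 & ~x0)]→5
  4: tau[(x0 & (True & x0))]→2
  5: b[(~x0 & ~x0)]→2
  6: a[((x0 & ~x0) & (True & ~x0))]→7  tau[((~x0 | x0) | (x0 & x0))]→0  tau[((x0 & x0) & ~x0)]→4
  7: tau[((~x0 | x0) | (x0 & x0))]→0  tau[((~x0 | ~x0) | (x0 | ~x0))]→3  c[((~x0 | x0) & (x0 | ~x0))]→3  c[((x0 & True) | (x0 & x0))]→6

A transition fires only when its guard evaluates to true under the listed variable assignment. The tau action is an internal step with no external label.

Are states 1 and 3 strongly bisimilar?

Answer: BISIMILAR

Working:
Compute ~ classes (split until stable):
  P[0] = {{0,1,2,3,4,5,6,7}}
  P[1] = {{0},{1,3,4,6},{2},{5},{7}}
  P[2] = {{0},{1,3,4},{2},{5},{6},{7}}
Fixed point at round 3; 6 class(es).
1∈{1,3,4}, 3∈{1,3,4}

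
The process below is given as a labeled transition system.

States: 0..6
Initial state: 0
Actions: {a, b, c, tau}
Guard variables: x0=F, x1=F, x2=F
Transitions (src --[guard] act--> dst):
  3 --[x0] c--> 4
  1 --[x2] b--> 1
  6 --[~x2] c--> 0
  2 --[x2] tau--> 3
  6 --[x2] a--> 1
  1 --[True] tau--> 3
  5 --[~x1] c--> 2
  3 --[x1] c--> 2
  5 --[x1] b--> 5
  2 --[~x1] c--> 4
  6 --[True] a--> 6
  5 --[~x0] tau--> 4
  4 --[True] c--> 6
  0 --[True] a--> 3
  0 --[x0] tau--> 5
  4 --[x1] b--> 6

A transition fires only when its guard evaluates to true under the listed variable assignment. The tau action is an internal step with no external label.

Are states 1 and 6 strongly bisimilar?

Answer: NOT BISIMILAR

Working:
Refine partition for ~:
  round 0: {{0,1,2,3,4,5,6}}
  round 1: {{0},{1},{2,4},{3},{5},{6}}
  round 2: {{0},{1},{2},{3},{4},{5},{6}}
Fixed point at round 3; 7 class(es).
[1]={1}  [6]={6}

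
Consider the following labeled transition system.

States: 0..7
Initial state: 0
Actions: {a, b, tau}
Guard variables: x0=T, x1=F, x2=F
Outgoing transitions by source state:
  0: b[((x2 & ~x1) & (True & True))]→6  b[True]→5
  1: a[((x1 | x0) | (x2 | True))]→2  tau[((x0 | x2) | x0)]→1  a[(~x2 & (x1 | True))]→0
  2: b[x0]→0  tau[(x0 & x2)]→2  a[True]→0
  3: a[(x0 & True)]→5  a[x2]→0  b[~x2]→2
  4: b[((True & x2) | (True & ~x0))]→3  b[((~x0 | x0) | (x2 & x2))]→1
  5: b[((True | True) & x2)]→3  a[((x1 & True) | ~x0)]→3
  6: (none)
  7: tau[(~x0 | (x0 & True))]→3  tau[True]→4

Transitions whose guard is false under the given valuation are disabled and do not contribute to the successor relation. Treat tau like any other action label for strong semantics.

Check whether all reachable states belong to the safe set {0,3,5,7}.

Answer: INVARIANT HOLDS

Analysis:
Safe = {0,3,5,7}
R = {0,5}
  0: ✓
  5: ✓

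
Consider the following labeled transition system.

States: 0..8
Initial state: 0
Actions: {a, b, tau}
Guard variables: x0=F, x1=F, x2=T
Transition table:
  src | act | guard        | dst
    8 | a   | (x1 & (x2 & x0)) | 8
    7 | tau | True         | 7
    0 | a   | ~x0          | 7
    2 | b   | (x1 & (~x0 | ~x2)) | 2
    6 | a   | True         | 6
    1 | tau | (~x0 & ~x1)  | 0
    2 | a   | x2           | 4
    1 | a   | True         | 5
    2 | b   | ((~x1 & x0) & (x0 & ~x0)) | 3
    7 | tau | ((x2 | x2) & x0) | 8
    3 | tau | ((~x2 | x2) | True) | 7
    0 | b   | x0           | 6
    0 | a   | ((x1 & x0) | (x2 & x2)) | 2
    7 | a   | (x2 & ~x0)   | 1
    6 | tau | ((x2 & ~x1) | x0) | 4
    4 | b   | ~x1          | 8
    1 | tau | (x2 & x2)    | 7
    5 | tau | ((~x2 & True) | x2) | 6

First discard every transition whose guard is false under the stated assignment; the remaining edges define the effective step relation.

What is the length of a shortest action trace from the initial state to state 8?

Answer: 3

Analysis:
Layered search for 8:
  L0 = {0}
  L1 = {2,7}
  L2 = {1,4}
  L3 = {5,8}
depth(8)=3, e.g. a·a·b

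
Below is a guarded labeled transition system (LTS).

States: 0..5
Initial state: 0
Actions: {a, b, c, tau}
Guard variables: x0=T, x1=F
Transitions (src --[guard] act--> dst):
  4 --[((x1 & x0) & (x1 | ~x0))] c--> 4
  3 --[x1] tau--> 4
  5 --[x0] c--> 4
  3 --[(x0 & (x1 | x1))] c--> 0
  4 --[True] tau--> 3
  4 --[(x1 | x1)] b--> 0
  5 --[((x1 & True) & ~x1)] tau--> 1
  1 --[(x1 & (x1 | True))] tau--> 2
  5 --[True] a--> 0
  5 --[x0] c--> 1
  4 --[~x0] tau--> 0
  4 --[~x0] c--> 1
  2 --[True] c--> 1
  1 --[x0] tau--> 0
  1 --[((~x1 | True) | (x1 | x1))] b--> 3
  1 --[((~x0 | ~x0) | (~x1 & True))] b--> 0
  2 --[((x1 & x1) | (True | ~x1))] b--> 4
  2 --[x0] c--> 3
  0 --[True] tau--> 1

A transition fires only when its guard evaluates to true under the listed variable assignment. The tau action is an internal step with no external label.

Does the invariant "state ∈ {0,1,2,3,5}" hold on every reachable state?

Allowed set {0,1,2,3,5}
Reach set: {0,1,3}
  0: ✓
  1: ✓
  3: ✓

Answer: INVARIANT HOLDS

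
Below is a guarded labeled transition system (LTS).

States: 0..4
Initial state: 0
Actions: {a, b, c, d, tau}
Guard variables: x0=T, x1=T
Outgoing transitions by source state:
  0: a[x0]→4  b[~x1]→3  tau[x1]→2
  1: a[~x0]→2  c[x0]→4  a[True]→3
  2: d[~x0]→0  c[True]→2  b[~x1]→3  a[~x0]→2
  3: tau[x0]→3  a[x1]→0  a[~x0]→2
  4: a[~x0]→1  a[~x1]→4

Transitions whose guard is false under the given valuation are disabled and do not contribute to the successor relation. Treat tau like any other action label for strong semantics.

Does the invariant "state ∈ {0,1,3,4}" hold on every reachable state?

Allowed set {0,1,3,4}
Reachable = {0,2,4}
  0: ✓
  2: VIOLATES
  4: ✓
counterexample path to 2: tau

Answer: INVARIANT VIOLATED at state 2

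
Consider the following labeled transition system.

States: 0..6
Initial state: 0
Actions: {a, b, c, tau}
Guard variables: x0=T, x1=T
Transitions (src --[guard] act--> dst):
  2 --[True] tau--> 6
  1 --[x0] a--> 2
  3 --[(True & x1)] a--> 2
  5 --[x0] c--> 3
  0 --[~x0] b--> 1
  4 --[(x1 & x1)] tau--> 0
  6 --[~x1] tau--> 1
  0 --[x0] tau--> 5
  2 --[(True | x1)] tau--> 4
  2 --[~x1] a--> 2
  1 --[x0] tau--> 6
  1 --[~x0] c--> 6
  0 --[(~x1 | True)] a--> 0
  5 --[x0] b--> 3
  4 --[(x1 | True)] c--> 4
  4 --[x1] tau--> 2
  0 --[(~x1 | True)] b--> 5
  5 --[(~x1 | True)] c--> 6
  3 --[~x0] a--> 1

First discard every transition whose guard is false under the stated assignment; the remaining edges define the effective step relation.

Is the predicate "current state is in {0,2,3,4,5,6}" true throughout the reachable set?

Safe = {0,2,3,4,5,6}
Reach set: {0,2,3,4,5,6}
  0: ok
  2: ok
  3: ok
  4: ok
  5: ok
  6: ok

Answer: INVARIANT HOLDS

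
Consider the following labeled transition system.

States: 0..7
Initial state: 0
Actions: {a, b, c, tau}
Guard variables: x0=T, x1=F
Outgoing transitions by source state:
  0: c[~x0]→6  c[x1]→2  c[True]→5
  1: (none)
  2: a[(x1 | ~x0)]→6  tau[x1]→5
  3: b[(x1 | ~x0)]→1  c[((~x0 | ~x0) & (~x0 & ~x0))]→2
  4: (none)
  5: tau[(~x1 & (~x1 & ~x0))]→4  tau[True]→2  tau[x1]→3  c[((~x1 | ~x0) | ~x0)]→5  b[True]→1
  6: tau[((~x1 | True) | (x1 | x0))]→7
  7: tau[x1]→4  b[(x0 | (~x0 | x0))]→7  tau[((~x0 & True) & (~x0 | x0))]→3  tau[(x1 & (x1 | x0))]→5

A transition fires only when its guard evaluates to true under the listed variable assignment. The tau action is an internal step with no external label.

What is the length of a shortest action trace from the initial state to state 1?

Answer: 2

Analysis:
Layered search for 1:
  L0 = {0}
  L1 = {5}
  L2 = {1,2}
depth(1)=2, e.g. c·b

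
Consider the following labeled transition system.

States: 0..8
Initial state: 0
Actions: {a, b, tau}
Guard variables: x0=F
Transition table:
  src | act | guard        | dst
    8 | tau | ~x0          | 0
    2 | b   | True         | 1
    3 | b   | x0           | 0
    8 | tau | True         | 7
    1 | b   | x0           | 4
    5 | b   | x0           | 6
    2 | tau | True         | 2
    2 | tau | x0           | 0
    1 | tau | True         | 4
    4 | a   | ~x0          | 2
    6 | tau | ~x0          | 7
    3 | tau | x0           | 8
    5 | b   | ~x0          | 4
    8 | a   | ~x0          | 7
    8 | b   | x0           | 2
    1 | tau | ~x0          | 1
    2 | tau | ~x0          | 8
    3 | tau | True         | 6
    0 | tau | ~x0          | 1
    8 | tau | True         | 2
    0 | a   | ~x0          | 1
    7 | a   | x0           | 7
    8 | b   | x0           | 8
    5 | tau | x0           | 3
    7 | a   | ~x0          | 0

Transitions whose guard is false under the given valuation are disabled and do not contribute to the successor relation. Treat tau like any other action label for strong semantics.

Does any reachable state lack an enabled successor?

R = {0,1,2,4,7,8}
  0: a→1  tau→1  [2 exit(s)]
  1: tau→1  tau→4  [2 exit(s)]
  2: b→1  tau→2  tau→8  [3 exit(s)]
  4: a→2  [1 exit(s)]
  7: a→0  [1 exit(s)]
  8: a→7  tau→0  tau→2  tau→7  [4 exit(s)]

Answer: DEADLOCK-FREE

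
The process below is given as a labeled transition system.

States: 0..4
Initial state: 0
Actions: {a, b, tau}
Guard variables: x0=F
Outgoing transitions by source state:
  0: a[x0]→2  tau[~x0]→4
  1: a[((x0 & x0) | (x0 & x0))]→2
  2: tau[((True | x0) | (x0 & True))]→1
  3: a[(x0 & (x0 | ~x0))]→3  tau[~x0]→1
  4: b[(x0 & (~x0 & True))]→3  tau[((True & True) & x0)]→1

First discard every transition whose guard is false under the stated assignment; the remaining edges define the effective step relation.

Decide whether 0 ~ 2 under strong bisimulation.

Answer: BISIMILAR

Working:
Compute ~ classes (split until stable):
  π0 = {{0,1,2,3,4}}
  π1 = {{0,2,3},{1,4}}
Fixed point at round 2; 2 class(es).
class of 0: {0,2,3}; class of 2: {0,2,3}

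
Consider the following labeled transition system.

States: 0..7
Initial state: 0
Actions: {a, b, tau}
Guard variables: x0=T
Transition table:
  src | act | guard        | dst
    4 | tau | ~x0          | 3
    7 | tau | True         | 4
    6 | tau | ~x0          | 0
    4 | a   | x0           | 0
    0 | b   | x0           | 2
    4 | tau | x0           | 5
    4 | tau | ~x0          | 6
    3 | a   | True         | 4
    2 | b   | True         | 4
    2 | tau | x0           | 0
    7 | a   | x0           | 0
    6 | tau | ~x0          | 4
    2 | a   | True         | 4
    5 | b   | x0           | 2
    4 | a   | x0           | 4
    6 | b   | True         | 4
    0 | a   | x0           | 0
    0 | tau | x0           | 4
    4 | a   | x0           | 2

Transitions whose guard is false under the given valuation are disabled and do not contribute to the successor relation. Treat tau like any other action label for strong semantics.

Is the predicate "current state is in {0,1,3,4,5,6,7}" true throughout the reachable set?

Inv-set: {0,1,3,4,5,6,7}
R = {0,2,4,5}
  0: ✓
  2: ✗ unsafe
  4: ✓
  5: ✓
witness against invariant: b → 2

Answer: INVARIANT VIOLATED at state 2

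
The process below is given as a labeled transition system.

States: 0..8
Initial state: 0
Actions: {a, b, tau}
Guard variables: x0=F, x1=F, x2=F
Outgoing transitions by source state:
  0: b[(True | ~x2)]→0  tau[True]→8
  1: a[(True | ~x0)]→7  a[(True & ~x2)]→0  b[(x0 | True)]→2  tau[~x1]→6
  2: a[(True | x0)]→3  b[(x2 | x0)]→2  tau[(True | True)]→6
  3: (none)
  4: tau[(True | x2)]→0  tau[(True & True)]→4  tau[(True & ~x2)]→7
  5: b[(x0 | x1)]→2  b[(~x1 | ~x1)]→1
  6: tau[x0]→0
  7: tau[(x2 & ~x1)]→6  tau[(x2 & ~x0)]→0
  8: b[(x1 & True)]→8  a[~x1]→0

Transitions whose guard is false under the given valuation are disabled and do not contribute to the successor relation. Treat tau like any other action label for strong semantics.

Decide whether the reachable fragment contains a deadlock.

Answer: DEADLOCK-FREE

Trace:
Reach set: {0,8}
  0: b→0  tau→8  [deg 2]
  8: a→0  [deg 1]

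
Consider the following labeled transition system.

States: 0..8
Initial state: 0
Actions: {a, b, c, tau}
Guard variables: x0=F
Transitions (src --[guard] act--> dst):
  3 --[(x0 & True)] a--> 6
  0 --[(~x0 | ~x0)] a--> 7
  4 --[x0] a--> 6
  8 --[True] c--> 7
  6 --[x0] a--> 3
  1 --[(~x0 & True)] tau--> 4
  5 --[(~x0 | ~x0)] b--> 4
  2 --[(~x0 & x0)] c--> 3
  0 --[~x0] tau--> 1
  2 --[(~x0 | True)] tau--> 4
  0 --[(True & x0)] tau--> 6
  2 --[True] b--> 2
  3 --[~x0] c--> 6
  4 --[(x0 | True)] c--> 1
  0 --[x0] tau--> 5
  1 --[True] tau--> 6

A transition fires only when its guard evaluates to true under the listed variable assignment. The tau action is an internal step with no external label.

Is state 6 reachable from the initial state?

Answer: REACHABLE

Analysis:
Guard filter leaves 10 enabled edge(s).
depth 0: {0}
depth 1: {1,7}  total {0,1,7}
depth 2: {4,6}  total {0,1,4,6,7}
R = {0,1,4,6,7}
witness 6: tau·tau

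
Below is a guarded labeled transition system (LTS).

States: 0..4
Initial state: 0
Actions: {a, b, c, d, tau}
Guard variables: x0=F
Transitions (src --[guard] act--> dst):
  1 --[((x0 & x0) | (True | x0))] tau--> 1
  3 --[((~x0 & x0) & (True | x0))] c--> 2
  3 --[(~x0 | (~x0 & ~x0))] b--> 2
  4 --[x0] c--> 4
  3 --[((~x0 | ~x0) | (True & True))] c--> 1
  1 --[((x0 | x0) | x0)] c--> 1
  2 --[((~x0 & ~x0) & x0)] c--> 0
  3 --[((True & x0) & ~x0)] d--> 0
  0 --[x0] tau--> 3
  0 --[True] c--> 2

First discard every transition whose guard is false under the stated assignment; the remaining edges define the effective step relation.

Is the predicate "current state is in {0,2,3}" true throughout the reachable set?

Allowed set {0,2,3}
Reachable = {0,2}
  0: safe
  2: safe

Answer: INVARIANT HOLDS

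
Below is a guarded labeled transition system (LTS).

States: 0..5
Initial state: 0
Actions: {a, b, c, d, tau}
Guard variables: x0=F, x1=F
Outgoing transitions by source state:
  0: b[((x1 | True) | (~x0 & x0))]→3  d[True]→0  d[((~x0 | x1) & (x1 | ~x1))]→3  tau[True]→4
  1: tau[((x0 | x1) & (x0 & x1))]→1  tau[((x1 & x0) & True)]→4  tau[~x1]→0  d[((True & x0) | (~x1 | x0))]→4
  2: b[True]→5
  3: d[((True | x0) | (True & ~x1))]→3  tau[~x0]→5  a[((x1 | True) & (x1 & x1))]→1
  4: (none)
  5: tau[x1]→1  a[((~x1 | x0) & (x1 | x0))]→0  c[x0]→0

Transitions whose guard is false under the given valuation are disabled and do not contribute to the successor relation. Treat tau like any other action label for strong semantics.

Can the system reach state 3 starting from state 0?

After dropping false guards: 9 live edges.
depth 0: {0}
depth 1: {3,4}  now seen {0,3,4}
depth 2: {5}  now seen {0,3,4,5}
R = {0,3,4,5}
Path to 3: b

Answer: REACHABLE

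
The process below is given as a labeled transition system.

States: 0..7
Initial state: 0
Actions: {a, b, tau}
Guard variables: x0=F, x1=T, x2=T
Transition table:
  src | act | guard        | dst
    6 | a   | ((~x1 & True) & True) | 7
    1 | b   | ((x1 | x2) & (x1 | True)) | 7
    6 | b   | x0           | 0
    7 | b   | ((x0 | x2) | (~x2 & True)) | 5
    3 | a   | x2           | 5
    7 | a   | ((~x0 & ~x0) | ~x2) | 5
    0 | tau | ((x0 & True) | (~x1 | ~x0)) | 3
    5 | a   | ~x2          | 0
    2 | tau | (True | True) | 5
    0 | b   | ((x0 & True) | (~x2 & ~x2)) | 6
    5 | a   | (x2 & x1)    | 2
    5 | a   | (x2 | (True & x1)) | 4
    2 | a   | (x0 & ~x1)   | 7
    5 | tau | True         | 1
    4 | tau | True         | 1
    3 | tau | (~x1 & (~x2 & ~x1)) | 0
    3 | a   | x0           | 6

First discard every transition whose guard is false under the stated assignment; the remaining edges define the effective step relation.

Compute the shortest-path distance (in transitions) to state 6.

BFS to 6:
  Layer 0: {0}
  Layer 1: {3}
  Layer 2: {5}
  Layer 3: {1,2,4}
  Layer 4: {7}
6 never appears.

Answer: UNREACHABLE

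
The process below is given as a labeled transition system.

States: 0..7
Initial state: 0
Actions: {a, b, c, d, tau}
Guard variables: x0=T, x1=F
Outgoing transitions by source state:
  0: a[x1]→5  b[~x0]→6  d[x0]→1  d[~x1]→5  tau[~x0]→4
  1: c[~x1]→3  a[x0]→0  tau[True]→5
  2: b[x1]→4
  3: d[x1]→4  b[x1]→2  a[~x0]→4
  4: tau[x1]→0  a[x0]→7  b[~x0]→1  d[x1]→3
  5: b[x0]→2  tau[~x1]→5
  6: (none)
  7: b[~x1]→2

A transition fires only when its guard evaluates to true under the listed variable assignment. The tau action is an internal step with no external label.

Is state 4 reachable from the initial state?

Guard filter leaves 9 enabled edge(s).
L0 = {0}
L1 = {1,5}  now seen {0,1,5}
L2 = {2,3}  now seen {0,1,2,3,5}
Reach set: {0,1,2,3,5}

Answer: UNREACHABLE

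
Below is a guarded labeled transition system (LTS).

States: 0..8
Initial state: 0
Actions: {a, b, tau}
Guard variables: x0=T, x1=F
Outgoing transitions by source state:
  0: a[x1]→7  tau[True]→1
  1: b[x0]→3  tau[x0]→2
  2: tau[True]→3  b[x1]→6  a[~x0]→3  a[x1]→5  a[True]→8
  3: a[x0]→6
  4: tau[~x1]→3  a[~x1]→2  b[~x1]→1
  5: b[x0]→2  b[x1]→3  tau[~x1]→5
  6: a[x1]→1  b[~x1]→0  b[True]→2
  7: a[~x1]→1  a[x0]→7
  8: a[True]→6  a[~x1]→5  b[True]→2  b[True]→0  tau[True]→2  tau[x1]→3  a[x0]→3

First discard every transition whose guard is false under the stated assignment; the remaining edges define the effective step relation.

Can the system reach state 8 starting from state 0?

After dropping false guards: 21 live edges.
Layer 0: {0}
Layer 1: {1}  total {0,1}
Layer 2: {2,3}  total {0,1,2,3}
Layer 3: {6,8}  total {0,1,2,3,6,8}
Layer 4: {5}  total {0,1,2,3,5,6,8}
R = {0,1,2,3,5,6,8}
Path to 8: tau·tau·a

Answer: REACHABLE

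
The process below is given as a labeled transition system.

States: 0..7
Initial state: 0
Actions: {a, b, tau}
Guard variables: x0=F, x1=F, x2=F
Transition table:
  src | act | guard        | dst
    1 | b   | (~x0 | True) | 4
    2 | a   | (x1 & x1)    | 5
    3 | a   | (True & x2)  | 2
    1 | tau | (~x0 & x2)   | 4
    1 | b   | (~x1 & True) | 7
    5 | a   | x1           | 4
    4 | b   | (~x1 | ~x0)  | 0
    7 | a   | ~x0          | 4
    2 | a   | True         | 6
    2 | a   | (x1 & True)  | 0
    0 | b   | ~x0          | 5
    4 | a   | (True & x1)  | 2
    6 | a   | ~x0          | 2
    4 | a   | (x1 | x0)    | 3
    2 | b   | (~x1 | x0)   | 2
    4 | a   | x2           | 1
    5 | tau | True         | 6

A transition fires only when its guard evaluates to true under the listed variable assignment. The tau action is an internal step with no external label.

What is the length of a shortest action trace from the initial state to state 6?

Layered search for 6:
  L0 = {0}
  L1 = {5}
  L2 = {6}
depth(6)=2, e.g. b·tau

Answer: 2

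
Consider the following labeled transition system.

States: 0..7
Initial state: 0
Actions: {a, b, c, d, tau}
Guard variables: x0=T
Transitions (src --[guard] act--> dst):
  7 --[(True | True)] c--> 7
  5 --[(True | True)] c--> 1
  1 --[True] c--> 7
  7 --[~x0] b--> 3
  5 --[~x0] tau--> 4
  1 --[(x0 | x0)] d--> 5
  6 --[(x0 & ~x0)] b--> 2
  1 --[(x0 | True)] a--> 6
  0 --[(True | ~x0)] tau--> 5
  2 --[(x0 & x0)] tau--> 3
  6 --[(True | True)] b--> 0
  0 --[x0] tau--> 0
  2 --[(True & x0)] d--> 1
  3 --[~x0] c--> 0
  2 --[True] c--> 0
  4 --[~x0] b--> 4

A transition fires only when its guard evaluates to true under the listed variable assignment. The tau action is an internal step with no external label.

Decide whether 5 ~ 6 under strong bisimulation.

Bisimulation quotient by refinement:
  round 0: {{0,1,2,3,4,5,6,7}}
  round 1: {{0},{1},{2},{3,4},{5,7},{6}}
  round 2: {{0},{1},{2},{3,4},{5},{6},{7}}
7 equivalence class(es) (converged in 3)
class of 5: {5}; class of 6: {6}

Answer: NOT BISIMILAR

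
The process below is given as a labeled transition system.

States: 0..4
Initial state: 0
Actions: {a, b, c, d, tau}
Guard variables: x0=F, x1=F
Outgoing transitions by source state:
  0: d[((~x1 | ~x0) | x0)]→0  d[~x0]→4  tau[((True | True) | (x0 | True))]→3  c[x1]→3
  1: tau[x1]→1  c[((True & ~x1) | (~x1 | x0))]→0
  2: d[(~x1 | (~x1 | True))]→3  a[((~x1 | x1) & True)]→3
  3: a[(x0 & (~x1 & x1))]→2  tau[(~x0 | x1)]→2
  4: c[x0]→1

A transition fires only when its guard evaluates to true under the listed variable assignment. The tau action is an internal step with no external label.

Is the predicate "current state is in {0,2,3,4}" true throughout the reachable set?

Answer: INVARIANT HOLDS

Working:
Safe = {0,2,3,4}
R = {0,2,3,4}
  0: safe
  2: safe
  3: safe
  4: safe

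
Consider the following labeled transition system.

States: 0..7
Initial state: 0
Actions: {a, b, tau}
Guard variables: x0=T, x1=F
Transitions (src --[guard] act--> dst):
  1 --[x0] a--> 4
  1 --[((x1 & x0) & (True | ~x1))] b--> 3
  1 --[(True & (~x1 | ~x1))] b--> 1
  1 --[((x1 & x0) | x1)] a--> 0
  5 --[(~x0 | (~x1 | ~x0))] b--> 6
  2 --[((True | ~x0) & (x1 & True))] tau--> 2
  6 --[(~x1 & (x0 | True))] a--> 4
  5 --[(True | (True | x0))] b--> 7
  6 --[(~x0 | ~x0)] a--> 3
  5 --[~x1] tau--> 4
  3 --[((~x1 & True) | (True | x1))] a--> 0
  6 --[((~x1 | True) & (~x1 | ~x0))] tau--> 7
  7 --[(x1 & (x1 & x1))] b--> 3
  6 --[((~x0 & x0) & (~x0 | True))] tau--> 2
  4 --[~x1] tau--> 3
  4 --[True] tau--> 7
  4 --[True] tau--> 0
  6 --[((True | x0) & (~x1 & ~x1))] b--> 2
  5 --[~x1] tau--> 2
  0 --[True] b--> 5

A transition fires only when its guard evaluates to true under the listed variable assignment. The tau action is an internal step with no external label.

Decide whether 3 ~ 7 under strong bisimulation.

Compute ~ classes (split until stable):
  π0 = {{0,1,2,3,4,5,6,7}}
  π1 = {{0},{1},{2,7},{3},{4},{5},{6}}
stable after 2 split(s): 7 block(s)
class of 3: {3}; class of 7: {2,7}

Answer: NOT BISIMILAR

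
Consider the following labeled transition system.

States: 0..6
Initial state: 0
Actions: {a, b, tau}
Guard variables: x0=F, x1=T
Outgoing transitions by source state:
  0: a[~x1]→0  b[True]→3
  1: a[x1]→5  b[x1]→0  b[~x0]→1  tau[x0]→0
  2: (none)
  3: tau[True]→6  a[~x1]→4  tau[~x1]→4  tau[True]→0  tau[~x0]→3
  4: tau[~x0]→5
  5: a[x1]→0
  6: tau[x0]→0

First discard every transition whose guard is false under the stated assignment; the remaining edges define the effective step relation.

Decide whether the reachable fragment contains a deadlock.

Reach set: {0,3,6}
  0: b→3  [1 out]
  3: tau→0  tau→3  tau→6  [3 out]
  6: ∅  [STUCK]
witness 6: b·tau

Answer: DEADLOCK at state 6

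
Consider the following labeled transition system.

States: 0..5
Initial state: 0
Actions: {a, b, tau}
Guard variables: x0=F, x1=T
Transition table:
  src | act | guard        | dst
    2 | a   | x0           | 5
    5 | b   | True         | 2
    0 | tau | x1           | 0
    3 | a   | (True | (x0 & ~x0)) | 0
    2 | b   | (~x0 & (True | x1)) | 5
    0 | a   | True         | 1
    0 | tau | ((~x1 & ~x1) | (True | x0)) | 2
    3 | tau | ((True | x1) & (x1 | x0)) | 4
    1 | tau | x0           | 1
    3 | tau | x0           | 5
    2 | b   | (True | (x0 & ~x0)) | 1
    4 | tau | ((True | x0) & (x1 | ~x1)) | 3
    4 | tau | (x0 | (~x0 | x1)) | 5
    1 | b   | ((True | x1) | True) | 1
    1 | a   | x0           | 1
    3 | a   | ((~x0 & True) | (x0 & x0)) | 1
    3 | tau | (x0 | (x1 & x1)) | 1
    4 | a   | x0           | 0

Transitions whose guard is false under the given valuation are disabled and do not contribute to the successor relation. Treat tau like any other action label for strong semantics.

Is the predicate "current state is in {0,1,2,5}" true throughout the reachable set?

Answer: INVARIANT HOLDS

Analysis:
Safe = {0,1,2,5}
Reachable = {0,1,2,5}
  0: ok
  1: ok
  2: ok
  5: ok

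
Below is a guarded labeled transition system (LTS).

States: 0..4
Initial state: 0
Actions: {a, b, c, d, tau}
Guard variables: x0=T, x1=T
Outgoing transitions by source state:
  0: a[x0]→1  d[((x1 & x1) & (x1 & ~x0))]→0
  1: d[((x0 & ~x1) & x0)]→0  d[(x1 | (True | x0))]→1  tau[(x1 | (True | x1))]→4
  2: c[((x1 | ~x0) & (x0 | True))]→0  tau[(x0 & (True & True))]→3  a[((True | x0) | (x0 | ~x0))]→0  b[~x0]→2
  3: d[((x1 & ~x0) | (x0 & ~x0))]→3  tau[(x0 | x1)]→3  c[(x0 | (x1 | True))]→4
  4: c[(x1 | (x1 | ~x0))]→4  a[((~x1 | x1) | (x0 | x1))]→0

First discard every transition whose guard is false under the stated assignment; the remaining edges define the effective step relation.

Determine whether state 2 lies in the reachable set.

Guard filter leaves 10 enabled edge(s).
depth 0: {0}
depth 1: {1}  cumulative {0,1}
depth 2: {4}  cumulative {0,1,4}
Reach set: {0,1,4}

Answer: UNREACHABLE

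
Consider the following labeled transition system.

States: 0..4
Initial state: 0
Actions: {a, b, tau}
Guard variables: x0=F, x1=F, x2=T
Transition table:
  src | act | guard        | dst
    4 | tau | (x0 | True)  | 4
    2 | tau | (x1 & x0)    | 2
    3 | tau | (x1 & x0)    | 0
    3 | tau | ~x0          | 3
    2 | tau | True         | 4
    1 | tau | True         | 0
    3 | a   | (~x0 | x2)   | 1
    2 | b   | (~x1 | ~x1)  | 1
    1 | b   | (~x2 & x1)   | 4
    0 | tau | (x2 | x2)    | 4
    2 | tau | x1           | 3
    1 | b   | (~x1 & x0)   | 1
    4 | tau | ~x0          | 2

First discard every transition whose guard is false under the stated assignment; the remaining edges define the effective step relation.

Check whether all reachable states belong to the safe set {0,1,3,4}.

Allowed set {0,1,3,4}
Reachable = {0,1,2,4}
  0: ok
  1: ok
  2: ✗ unsafe
  4: ok
witness against invariant: tau·tau → 2

Answer: INVARIANT VIOLATED at state 2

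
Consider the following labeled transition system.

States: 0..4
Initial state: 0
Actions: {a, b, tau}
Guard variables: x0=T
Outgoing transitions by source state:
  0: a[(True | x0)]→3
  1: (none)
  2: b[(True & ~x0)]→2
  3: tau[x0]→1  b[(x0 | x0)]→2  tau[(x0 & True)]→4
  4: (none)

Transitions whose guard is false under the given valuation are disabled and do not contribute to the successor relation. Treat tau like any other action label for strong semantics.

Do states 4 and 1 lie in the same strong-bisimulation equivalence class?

Bisimulation quotient by refinement:
  π0 = {{0,1,2,3,4}}
  π1 = {{0},{1,2,4},{3}}
Fixed point at round 2; 3 class(es).
class of 4: {1,2,4}; class of 1: {1,2,4}

Answer: BISIMILAR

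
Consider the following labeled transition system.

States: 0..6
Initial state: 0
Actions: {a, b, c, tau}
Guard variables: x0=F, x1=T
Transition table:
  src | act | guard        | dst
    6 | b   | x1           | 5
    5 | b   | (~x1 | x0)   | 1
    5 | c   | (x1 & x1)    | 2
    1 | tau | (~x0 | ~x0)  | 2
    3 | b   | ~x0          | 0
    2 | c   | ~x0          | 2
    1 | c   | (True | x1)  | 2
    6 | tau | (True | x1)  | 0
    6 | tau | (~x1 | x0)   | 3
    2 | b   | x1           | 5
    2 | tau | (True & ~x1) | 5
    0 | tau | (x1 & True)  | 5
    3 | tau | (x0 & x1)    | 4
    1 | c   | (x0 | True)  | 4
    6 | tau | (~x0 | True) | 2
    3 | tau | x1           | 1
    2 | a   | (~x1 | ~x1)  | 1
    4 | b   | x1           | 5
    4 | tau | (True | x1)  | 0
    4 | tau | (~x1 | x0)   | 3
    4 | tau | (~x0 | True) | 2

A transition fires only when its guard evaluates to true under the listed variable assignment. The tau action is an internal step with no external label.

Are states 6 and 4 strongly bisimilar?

Answer: BISIMILAR

Trace:
Compute ~ classes (split until stable):
  P[0] = {{0,1,2,3,4,5,6}}
  P[1] = {{0},{1},{2},{3,4,6},{5}}
  P[2] = {{0},{1},{2},{3},{4,6},{5}}
6 equivalence class(es) (converged in 3)
class of 6: {4,6}; class of 4: {4,6}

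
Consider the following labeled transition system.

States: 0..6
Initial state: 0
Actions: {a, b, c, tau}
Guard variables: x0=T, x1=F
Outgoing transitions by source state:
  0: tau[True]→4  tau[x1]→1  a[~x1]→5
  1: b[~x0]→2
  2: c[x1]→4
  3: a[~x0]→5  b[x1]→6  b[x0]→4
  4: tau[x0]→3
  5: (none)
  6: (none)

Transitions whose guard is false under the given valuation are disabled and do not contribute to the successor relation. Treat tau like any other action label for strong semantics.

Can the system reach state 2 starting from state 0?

Answer: UNREACHABLE

Working:
4 transition(s) survive guard evaluation.
Layer 0: {0}
Layer 1: {4,5}  total {0,4,5}
Layer 2: {3}  total {0,3,4,5}
Reach set: {0,3,4,5}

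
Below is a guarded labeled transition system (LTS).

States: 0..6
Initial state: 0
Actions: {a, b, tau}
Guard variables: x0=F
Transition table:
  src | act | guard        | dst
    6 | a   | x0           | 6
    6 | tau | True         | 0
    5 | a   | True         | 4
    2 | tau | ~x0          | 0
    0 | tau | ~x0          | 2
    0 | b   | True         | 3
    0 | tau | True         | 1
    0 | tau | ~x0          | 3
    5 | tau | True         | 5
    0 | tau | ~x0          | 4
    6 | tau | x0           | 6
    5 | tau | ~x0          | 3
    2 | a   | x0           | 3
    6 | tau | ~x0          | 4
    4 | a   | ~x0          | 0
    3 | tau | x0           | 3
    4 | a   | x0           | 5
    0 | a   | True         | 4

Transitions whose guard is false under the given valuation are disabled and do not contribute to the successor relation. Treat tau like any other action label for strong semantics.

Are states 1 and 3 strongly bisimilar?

Refine partition for ~:
  round 0: {{0,1,2,3,4,5,6}}
  round 1: {{0},{1,3},{2,6},{4},{5}}
  round 2: {{0},{1,3},{2},{4},{5},{6}}
6 equivalence class(es) (converged in 3)
[1]={1,3}  [3]={1,3}

Answer: BISIMILAR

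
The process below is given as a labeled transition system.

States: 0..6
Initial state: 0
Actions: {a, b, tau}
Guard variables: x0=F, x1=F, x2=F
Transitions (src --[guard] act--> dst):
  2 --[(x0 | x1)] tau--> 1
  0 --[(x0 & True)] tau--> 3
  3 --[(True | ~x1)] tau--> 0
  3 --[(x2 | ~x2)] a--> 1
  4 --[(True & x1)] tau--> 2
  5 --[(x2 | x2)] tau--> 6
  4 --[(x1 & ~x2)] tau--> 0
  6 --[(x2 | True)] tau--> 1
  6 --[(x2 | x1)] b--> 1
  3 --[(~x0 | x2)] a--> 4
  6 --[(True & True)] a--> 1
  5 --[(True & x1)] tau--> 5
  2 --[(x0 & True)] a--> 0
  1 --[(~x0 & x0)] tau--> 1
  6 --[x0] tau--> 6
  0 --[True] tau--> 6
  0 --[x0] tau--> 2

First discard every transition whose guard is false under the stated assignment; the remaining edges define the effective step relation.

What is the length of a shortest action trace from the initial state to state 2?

BFS to 2:
  depth 0: {0}
  depth 1: {6}
  depth 2: {1}
2 never appears.

Answer: UNREACHABLE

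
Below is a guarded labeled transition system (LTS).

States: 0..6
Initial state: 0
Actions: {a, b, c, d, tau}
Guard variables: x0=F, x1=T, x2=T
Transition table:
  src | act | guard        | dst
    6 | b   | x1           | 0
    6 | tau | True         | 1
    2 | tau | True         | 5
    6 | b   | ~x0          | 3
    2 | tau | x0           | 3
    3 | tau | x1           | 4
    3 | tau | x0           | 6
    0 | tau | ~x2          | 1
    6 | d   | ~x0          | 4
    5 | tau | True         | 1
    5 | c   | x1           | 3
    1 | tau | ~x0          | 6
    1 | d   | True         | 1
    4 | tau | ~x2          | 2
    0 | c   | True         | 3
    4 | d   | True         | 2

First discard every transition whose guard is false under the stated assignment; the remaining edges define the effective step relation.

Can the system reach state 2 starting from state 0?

Answer: REACHABLE

Trace:
12 transition(s) survive guard evaluation.
Layer 0: {0}
Layer 1: {3}  total {0,3}
Layer 2: {4}  total {0,3,4}
Layer 3: {2}  total {0,2,3,4}
Layer 4: {5}  total {0,2,3,4,5}
Layer 5: {1}  total {0,1,2,3,4,5}
Layer 6: {6}  total {0,1,2,3,4,5,6}
R = {0,1,2,3,4,5,6}
witness 2: c·tau·d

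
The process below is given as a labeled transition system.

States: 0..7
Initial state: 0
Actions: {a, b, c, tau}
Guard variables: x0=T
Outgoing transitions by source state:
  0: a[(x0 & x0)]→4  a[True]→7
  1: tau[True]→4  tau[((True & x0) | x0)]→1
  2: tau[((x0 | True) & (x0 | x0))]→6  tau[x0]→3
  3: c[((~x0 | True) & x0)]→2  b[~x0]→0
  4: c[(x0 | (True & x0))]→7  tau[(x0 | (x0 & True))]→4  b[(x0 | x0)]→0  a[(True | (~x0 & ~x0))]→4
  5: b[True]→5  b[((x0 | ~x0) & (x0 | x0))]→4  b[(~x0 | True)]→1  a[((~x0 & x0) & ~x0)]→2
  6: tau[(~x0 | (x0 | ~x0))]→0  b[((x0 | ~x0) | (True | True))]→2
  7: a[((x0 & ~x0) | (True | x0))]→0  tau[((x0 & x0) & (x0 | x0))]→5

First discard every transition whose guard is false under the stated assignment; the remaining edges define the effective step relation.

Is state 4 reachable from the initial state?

Answer: REACHABLE

Analysis:
18 transition(s) survive guard evaluation.
depth 0: {0}
depth 1: {4,7}  total {0,4,7}
depth 2: {5}  total {0,4,5,7}
depth 3: {1}  total {0,1,4,5,7}
Reachable = {0,1,4,5,7}
witness 4: a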